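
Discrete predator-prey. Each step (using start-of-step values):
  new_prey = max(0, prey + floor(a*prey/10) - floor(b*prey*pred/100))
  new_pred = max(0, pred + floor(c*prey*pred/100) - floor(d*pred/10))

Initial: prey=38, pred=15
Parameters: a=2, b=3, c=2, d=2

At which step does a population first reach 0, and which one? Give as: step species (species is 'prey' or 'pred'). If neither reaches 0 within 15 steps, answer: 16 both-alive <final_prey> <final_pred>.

Answer: 16 both-alive 1 4

Derivation:
Step 1: prey: 38+7-17=28; pred: 15+11-3=23
Step 2: prey: 28+5-19=14; pred: 23+12-4=31
Step 3: prey: 14+2-13=3; pred: 31+8-6=33
Step 4: prey: 3+0-2=1; pred: 33+1-6=28
Step 5: prey: 1+0-0=1; pred: 28+0-5=23
Step 6: prey: 1+0-0=1; pred: 23+0-4=19
Step 7: prey: 1+0-0=1; pred: 19+0-3=16
Step 8: prey: 1+0-0=1; pred: 16+0-3=13
Step 9: prey: 1+0-0=1; pred: 13+0-2=11
Step 10: prey: 1+0-0=1; pred: 11+0-2=9
Step 11: prey: 1+0-0=1; pred: 9+0-1=8
Step 12: prey: 1+0-0=1; pred: 8+0-1=7
Step 13: prey: 1+0-0=1; pred: 7+0-1=6
Step 14: prey: 1+0-0=1; pred: 6+0-1=5
Step 15: prey: 1+0-0=1; pred: 5+0-1=4
No extinction within 15 steps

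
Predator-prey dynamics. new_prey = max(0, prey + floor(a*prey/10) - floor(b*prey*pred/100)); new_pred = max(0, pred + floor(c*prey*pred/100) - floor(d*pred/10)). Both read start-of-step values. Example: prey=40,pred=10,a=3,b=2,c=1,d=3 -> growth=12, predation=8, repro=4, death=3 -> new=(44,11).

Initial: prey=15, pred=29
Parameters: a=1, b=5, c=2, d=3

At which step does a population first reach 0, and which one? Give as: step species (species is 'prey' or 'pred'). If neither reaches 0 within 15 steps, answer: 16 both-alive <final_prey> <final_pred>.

Answer: 1 prey

Derivation:
Step 1: prey: 15+1-21=0; pred: 29+8-8=29
First extinction: prey at step 1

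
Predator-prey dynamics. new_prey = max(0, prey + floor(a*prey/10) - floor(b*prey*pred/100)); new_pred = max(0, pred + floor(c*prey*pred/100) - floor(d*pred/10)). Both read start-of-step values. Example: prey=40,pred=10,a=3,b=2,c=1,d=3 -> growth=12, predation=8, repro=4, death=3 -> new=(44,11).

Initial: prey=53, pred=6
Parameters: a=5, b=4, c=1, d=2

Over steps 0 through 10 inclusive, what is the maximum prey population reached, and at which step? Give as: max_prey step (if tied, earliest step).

Step 1: prey: 53+26-12=67; pred: 6+3-1=8
Step 2: prey: 67+33-21=79; pred: 8+5-1=12
Step 3: prey: 79+39-37=81; pred: 12+9-2=19
Step 4: prey: 81+40-61=60; pred: 19+15-3=31
Step 5: prey: 60+30-74=16; pred: 31+18-6=43
Step 6: prey: 16+8-27=0; pred: 43+6-8=41
Step 7: prey: 0+0-0=0; pred: 41+0-8=33
Step 8: prey: 0+0-0=0; pred: 33+0-6=27
Step 9: prey: 0+0-0=0; pred: 27+0-5=22
Step 10: prey: 0+0-0=0; pred: 22+0-4=18
Max prey = 81 at step 3

Answer: 81 3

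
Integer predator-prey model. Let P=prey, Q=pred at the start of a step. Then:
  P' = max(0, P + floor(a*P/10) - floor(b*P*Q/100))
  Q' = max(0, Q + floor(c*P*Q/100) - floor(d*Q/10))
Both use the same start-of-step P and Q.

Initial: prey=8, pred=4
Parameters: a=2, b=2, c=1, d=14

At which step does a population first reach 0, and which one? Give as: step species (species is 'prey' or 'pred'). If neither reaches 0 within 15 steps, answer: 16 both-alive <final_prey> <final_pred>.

Answer: 1 pred

Derivation:
Step 1: prey: 8+1-0=9; pred: 4+0-5=0
First extinction: pred at step 1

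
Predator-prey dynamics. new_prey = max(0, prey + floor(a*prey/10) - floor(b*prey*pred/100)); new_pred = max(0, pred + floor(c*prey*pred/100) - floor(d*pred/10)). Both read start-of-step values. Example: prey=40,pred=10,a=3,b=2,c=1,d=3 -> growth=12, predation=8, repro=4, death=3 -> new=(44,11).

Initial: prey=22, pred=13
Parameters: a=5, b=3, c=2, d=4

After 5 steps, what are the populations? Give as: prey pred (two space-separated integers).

Step 1: prey: 22+11-8=25; pred: 13+5-5=13
Step 2: prey: 25+12-9=28; pred: 13+6-5=14
Step 3: prey: 28+14-11=31; pred: 14+7-5=16
Step 4: prey: 31+15-14=32; pred: 16+9-6=19
Step 5: prey: 32+16-18=30; pred: 19+12-7=24

Answer: 30 24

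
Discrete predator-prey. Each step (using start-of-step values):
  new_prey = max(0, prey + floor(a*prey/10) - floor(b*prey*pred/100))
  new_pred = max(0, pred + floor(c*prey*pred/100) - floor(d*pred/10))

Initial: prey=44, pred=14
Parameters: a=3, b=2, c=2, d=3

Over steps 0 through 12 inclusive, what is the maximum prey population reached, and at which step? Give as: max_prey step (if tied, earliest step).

Step 1: prey: 44+13-12=45; pred: 14+12-4=22
Step 2: prey: 45+13-19=39; pred: 22+19-6=35
Step 3: prey: 39+11-27=23; pred: 35+27-10=52
Step 4: prey: 23+6-23=6; pred: 52+23-15=60
Step 5: prey: 6+1-7=0; pred: 60+7-18=49
Step 6: prey: 0+0-0=0; pred: 49+0-14=35
Step 7: prey: 0+0-0=0; pred: 35+0-10=25
Step 8: prey: 0+0-0=0; pred: 25+0-7=18
Step 9: prey: 0+0-0=0; pred: 18+0-5=13
Step 10: prey: 0+0-0=0; pred: 13+0-3=10
Step 11: prey: 0+0-0=0; pred: 10+0-3=7
Step 12: prey: 0+0-0=0; pred: 7+0-2=5
Max prey = 45 at step 1

Answer: 45 1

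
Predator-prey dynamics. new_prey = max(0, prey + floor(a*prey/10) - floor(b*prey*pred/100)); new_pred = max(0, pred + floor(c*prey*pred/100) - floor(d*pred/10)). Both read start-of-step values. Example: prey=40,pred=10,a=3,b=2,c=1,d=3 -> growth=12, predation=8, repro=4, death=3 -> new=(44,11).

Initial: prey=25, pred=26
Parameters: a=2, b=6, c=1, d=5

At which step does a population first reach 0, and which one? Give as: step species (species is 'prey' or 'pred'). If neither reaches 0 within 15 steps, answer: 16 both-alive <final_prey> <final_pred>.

Answer: 1 prey

Derivation:
Step 1: prey: 25+5-39=0; pred: 26+6-13=19
First extinction: prey at step 1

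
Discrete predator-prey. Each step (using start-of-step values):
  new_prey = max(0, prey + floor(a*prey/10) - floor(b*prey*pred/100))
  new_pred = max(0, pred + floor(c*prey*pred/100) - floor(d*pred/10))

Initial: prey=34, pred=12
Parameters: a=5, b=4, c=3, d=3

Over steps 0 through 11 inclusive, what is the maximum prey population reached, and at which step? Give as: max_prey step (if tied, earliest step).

Answer: 35 1

Derivation:
Step 1: prey: 34+17-16=35; pred: 12+12-3=21
Step 2: prey: 35+17-29=23; pred: 21+22-6=37
Step 3: prey: 23+11-34=0; pred: 37+25-11=51
Step 4: prey: 0+0-0=0; pred: 51+0-15=36
Step 5: prey: 0+0-0=0; pred: 36+0-10=26
Step 6: prey: 0+0-0=0; pred: 26+0-7=19
Step 7: prey: 0+0-0=0; pred: 19+0-5=14
Step 8: prey: 0+0-0=0; pred: 14+0-4=10
Step 9: prey: 0+0-0=0; pred: 10+0-3=7
Step 10: prey: 0+0-0=0; pred: 7+0-2=5
Step 11: prey: 0+0-0=0; pred: 5+0-1=4
Max prey = 35 at step 1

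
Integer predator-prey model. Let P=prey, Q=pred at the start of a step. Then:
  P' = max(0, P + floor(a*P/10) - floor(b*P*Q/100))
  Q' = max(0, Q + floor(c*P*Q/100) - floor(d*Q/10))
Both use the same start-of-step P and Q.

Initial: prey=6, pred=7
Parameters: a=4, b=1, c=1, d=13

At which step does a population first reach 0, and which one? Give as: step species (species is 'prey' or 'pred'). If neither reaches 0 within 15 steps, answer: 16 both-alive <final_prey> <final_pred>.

Step 1: prey: 6+2-0=8; pred: 7+0-9=0
First extinction: pred at step 1

Answer: 1 pred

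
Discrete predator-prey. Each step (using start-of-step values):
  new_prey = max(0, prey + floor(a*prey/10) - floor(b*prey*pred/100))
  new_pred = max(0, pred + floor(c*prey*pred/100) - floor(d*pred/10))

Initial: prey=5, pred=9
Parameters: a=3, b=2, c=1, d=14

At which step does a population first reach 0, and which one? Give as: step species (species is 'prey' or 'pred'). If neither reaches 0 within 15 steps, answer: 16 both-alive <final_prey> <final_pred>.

Step 1: prey: 5+1-0=6; pred: 9+0-12=0
First extinction: pred at step 1

Answer: 1 pred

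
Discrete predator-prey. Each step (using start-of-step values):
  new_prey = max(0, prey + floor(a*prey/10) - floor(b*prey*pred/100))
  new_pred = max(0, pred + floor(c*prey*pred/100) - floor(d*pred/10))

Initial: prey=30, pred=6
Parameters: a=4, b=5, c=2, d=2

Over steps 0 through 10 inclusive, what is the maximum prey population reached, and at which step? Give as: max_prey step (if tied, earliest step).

Answer: 33 1

Derivation:
Step 1: prey: 30+12-9=33; pred: 6+3-1=8
Step 2: prey: 33+13-13=33; pred: 8+5-1=12
Step 3: prey: 33+13-19=27; pred: 12+7-2=17
Step 4: prey: 27+10-22=15; pred: 17+9-3=23
Step 5: prey: 15+6-17=4; pred: 23+6-4=25
Step 6: prey: 4+1-5=0; pred: 25+2-5=22
Step 7: prey: 0+0-0=0; pred: 22+0-4=18
Step 8: prey: 0+0-0=0; pred: 18+0-3=15
Step 9: prey: 0+0-0=0; pred: 15+0-3=12
Step 10: prey: 0+0-0=0; pred: 12+0-2=10
Max prey = 33 at step 1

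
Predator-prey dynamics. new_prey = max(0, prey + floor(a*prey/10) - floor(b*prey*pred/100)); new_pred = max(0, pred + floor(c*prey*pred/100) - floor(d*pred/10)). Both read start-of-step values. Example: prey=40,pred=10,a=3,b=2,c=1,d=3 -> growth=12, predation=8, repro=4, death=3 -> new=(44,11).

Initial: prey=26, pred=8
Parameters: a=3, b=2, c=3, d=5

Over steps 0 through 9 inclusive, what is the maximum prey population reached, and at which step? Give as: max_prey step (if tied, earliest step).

Answer: 33 3

Derivation:
Step 1: prey: 26+7-4=29; pred: 8+6-4=10
Step 2: prey: 29+8-5=32; pred: 10+8-5=13
Step 3: prey: 32+9-8=33; pred: 13+12-6=19
Step 4: prey: 33+9-12=30; pred: 19+18-9=28
Step 5: prey: 30+9-16=23; pred: 28+25-14=39
Step 6: prey: 23+6-17=12; pred: 39+26-19=46
Step 7: prey: 12+3-11=4; pred: 46+16-23=39
Step 8: prey: 4+1-3=2; pred: 39+4-19=24
Step 9: prey: 2+0-0=2; pred: 24+1-12=13
Max prey = 33 at step 3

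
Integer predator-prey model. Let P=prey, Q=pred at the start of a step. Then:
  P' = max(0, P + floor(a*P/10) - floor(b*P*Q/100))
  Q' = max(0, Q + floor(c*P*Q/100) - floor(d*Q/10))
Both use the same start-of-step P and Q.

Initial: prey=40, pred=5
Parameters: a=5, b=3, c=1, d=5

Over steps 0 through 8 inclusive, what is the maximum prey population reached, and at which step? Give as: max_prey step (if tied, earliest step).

Step 1: prey: 40+20-6=54; pred: 5+2-2=5
Step 2: prey: 54+27-8=73; pred: 5+2-2=5
Step 3: prey: 73+36-10=99; pred: 5+3-2=6
Step 4: prey: 99+49-17=131; pred: 6+5-3=8
Step 5: prey: 131+65-31=165; pred: 8+10-4=14
Step 6: prey: 165+82-69=178; pred: 14+23-7=30
Step 7: prey: 178+89-160=107; pred: 30+53-15=68
Step 8: prey: 107+53-218=0; pred: 68+72-34=106
Max prey = 178 at step 6

Answer: 178 6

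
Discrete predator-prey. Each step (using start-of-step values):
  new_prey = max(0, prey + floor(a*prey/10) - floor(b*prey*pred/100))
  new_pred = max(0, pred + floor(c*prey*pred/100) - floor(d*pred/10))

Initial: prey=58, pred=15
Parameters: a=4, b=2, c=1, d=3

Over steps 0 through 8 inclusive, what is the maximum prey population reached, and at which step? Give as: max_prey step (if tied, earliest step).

Answer: 65 2

Derivation:
Step 1: prey: 58+23-17=64; pred: 15+8-4=19
Step 2: prey: 64+25-24=65; pred: 19+12-5=26
Step 3: prey: 65+26-33=58; pred: 26+16-7=35
Step 4: prey: 58+23-40=41; pred: 35+20-10=45
Step 5: prey: 41+16-36=21; pred: 45+18-13=50
Step 6: prey: 21+8-21=8; pred: 50+10-15=45
Step 7: prey: 8+3-7=4; pred: 45+3-13=35
Step 8: prey: 4+1-2=3; pred: 35+1-10=26
Max prey = 65 at step 2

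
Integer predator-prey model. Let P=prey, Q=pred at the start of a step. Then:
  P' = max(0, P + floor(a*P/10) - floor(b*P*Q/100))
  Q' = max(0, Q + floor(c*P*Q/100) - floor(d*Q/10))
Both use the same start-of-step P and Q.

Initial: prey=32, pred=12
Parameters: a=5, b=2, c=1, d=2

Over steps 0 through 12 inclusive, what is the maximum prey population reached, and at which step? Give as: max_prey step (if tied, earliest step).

Step 1: prey: 32+16-7=41; pred: 12+3-2=13
Step 2: prey: 41+20-10=51; pred: 13+5-2=16
Step 3: prey: 51+25-16=60; pred: 16+8-3=21
Step 4: prey: 60+30-25=65; pred: 21+12-4=29
Step 5: prey: 65+32-37=60; pred: 29+18-5=42
Step 6: prey: 60+30-50=40; pred: 42+25-8=59
Step 7: prey: 40+20-47=13; pred: 59+23-11=71
Step 8: prey: 13+6-18=1; pred: 71+9-14=66
Step 9: prey: 1+0-1=0; pred: 66+0-13=53
Step 10: prey: 0+0-0=0; pred: 53+0-10=43
Step 11: prey: 0+0-0=0; pred: 43+0-8=35
Step 12: prey: 0+0-0=0; pred: 35+0-7=28
Max prey = 65 at step 4

Answer: 65 4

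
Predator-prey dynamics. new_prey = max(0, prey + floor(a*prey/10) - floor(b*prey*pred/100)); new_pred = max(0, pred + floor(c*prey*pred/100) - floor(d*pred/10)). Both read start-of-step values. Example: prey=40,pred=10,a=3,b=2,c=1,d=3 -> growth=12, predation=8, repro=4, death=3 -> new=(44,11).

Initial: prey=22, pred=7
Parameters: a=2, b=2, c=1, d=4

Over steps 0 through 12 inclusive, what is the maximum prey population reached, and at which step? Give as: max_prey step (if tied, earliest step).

Step 1: prey: 22+4-3=23; pred: 7+1-2=6
Step 2: prey: 23+4-2=25; pred: 6+1-2=5
Step 3: prey: 25+5-2=28; pred: 5+1-2=4
Step 4: prey: 28+5-2=31; pred: 4+1-1=4
Step 5: prey: 31+6-2=35; pred: 4+1-1=4
Step 6: prey: 35+7-2=40; pred: 4+1-1=4
Step 7: prey: 40+8-3=45; pred: 4+1-1=4
Step 8: prey: 45+9-3=51; pred: 4+1-1=4
Step 9: prey: 51+10-4=57; pred: 4+2-1=5
Step 10: prey: 57+11-5=63; pred: 5+2-2=5
Step 11: prey: 63+12-6=69; pred: 5+3-2=6
Step 12: prey: 69+13-8=74; pred: 6+4-2=8
Max prey = 74 at step 12

Answer: 74 12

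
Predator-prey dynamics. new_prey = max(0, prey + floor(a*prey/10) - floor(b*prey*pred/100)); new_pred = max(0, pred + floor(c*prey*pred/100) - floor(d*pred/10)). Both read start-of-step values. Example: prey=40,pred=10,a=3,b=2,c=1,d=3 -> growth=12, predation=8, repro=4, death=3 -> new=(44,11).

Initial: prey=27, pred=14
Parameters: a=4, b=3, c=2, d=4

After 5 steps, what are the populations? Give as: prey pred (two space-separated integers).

Step 1: prey: 27+10-11=26; pred: 14+7-5=16
Step 2: prey: 26+10-12=24; pred: 16+8-6=18
Step 3: prey: 24+9-12=21; pred: 18+8-7=19
Step 4: prey: 21+8-11=18; pred: 19+7-7=19
Step 5: prey: 18+7-10=15; pred: 19+6-7=18

Answer: 15 18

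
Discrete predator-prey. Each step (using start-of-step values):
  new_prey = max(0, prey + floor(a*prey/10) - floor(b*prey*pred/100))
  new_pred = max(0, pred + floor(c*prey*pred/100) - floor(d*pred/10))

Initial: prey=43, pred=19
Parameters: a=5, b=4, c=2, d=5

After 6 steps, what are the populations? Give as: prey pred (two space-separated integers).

Step 1: prey: 43+21-32=32; pred: 19+16-9=26
Step 2: prey: 32+16-33=15; pred: 26+16-13=29
Step 3: prey: 15+7-17=5; pred: 29+8-14=23
Step 4: prey: 5+2-4=3; pred: 23+2-11=14
Step 5: prey: 3+1-1=3; pred: 14+0-7=7
Step 6: prey: 3+1-0=4; pred: 7+0-3=4

Answer: 4 4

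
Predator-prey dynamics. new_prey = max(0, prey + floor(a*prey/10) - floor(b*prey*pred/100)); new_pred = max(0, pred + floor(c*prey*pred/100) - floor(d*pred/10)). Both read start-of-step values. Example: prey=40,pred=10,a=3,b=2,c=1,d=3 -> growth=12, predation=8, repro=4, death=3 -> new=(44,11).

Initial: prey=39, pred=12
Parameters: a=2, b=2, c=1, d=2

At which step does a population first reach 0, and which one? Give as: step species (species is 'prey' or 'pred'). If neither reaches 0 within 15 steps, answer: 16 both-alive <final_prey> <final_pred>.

Answer: 16 both-alive 8 6

Derivation:
Step 1: prey: 39+7-9=37; pred: 12+4-2=14
Step 2: prey: 37+7-10=34; pred: 14+5-2=17
Step 3: prey: 34+6-11=29; pred: 17+5-3=19
Step 4: prey: 29+5-11=23; pred: 19+5-3=21
Step 5: prey: 23+4-9=18; pred: 21+4-4=21
Step 6: prey: 18+3-7=14; pred: 21+3-4=20
Step 7: prey: 14+2-5=11; pred: 20+2-4=18
Step 8: prey: 11+2-3=10; pred: 18+1-3=16
Step 9: prey: 10+2-3=9; pred: 16+1-3=14
Step 10: prey: 9+1-2=8; pred: 14+1-2=13
Step 11: prey: 8+1-2=7; pred: 13+1-2=12
Step 12: prey: 7+1-1=7; pred: 12+0-2=10
Step 13: prey: 7+1-1=7; pred: 10+0-2=8
Step 14: prey: 7+1-1=7; pred: 8+0-1=7
Step 15: prey: 7+1-0=8; pred: 7+0-1=6
No extinction within 15 steps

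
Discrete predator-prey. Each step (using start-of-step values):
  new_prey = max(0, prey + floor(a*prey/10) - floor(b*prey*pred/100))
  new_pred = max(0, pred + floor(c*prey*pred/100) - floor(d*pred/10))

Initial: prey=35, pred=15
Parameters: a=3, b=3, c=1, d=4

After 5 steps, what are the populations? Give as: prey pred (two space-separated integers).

Answer: 25 8

Derivation:
Step 1: prey: 35+10-15=30; pred: 15+5-6=14
Step 2: prey: 30+9-12=27; pred: 14+4-5=13
Step 3: prey: 27+8-10=25; pred: 13+3-5=11
Step 4: prey: 25+7-8=24; pred: 11+2-4=9
Step 5: prey: 24+7-6=25; pred: 9+2-3=8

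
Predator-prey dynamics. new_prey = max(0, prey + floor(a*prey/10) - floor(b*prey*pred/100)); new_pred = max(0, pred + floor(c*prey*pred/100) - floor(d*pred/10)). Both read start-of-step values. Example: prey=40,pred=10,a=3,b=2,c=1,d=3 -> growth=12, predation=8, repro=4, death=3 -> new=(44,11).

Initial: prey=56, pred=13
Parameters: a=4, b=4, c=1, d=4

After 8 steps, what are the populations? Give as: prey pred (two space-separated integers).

Answer: 21 6

Derivation:
Step 1: prey: 56+22-29=49; pred: 13+7-5=15
Step 2: prey: 49+19-29=39; pred: 15+7-6=16
Step 3: prey: 39+15-24=30; pred: 16+6-6=16
Step 4: prey: 30+12-19=23; pred: 16+4-6=14
Step 5: prey: 23+9-12=20; pred: 14+3-5=12
Step 6: prey: 20+8-9=19; pred: 12+2-4=10
Step 7: prey: 19+7-7=19; pred: 10+1-4=7
Step 8: prey: 19+7-5=21; pred: 7+1-2=6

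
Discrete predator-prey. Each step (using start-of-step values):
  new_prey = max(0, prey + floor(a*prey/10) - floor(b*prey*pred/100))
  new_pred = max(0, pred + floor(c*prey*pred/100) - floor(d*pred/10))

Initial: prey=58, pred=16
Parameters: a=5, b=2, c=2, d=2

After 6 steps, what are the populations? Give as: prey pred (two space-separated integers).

Step 1: prey: 58+29-18=69; pred: 16+18-3=31
Step 2: prey: 69+34-42=61; pred: 31+42-6=67
Step 3: prey: 61+30-81=10; pred: 67+81-13=135
Step 4: prey: 10+5-27=0; pred: 135+27-27=135
Step 5: prey: 0+0-0=0; pred: 135+0-27=108
Step 6: prey: 0+0-0=0; pred: 108+0-21=87

Answer: 0 87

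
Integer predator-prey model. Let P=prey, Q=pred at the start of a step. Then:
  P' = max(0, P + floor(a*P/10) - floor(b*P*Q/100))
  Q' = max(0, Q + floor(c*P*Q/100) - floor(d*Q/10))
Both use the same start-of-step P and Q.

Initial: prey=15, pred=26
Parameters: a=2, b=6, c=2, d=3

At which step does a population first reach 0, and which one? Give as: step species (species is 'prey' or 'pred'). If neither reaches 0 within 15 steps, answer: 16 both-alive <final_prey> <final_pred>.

Answer: 1 prey

Derivation:
Step 1: prey: 15+3-23=0; pred: 26+7-7=26
First extinction: prey at step 1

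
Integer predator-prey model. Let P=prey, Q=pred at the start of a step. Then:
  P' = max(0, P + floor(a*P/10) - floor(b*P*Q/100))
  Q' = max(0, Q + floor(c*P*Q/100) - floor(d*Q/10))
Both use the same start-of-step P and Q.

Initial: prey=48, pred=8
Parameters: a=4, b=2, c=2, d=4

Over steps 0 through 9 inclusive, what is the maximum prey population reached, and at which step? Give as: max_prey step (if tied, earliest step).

Step 1: prey: 48+19-7=60; pred: 8+7-3=12
Step 2: prey: 60+24-14=70; pred: 12+14-4=22
Step 3: prey: 70+28-30=68; pred: 22+30-8=44
Step 4: prey: 68+27-59=36; pred: 44+59-17=86
Step 5: prey: 36+14-61=0; pred: 86+61-34=113
Step 6: prey: 0+0-0=0; pred: 113+0-45=68
Step 7: prey: 0+0-0=0; pred: 68+0-27=41
Step 8: prey: 0+0-0=0; pred: 41+0-16=25
Step 9: prey: 0+0-0=0; pred: 25+0-10=15
Max prey = 70 at step 2

Answer: 70 2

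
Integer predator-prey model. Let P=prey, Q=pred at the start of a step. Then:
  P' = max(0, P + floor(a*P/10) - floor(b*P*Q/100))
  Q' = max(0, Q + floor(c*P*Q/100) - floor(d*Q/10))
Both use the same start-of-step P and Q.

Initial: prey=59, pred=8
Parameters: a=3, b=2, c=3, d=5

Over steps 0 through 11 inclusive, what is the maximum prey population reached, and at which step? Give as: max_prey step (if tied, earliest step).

Step 1: prey: 59+17-9=67; pred: 8+14-4=18
Step 2: prey: 67+20-24=63; pred: 18+36-9=45
Step 3: prey: 63+18-56=25; pred: 45+85-22=108
Step 4: prey: 25+7-54=0; pred: 108+81-54=135
Step 5: prey: 0+0-0=0; pred: 135+0-67=68
Step 6: prey: 0+0-0=0; pred: 68+0-34=34
Step 7: prey: 0+0-0=0; pred: 34+0-17=17
Step 8: prey: 0+0-0=0; pred: 17+0-8=9
Step 9: prey: 0+0-0=0; pred: 9+0-4=5
Step 10: prey: 0+0-0=0; pred: 5+0-2=3
Step 11: prey: 0+0-0=0; pred: 3+0-1=2
Max prey = 67 at step 1

Answer: 67 1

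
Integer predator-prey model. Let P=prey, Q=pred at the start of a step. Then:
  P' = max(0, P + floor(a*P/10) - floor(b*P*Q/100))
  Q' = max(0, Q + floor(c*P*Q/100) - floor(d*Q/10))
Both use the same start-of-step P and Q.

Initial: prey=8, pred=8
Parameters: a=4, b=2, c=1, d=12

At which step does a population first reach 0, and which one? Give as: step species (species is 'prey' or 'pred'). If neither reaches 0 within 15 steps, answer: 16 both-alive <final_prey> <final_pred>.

Answer: 1 pred

Derivation:
Step 1: prey: 8+3-1=10; pred: 8+0-9=0
First extinction: pred at step 1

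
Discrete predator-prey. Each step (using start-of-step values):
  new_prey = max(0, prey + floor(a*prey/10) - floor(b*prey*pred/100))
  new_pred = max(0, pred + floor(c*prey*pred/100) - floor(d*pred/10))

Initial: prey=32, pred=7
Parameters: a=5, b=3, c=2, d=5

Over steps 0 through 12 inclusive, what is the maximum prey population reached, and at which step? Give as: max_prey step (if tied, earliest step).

Answer: 68 4

Derivation:
Step 1: prey: 32+16-6=42; pred: 7+4-3=8
Step 2: prey: 42+21-10=53; pred: 8+6-4=10
Step 3: prey: 53+26-15=64; pred: 10+10-5=15
Step 4: prey: 64+32-28=68; pred: 15+19-7=27
Step 5: prey: 68+34-55=47; pred: 27+36-13=50
Step 6: prey: 47+23-70=0; pred: 50+47-25=72
Step 7: prey: 0+0-0=0; pred: 72+0-36=36
Step 8: prey: 0+0-0=0; pred: 36+0-18=18
Step 9: prey: 0+0-0=0; pred: 18+0-9=9
Step 10: prey: 0+0-0=0; pred: 9+0-4=5
Step 11: prey: 0+0-0=0; pred: 5+0-2=3
Step 12: prey: 0+0-0=0; pred: 3+0-1=2
Max prey = 68 at step 4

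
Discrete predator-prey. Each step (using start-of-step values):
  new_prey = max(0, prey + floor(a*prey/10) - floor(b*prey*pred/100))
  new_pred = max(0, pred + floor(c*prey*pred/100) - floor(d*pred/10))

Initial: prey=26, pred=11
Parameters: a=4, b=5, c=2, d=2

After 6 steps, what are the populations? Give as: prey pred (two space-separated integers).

Answer: 1 14

Derivation:
Step 1: prey: 26+10-14=22; pred: 11+5-2=14
Step 2: prey: 22+8-15=15; pred: 14+6-2=18
Step 3: prey: 15+6-13=8; pred: 18+5-3=20
Step 4: prey: 8+3-8=3; pred: 20+3-4=19
Step 5: prey: 3+1-2=2; pred: 19+1-3=17
Step 6: prey: 2+0-1=1; pred: 17+0-3=14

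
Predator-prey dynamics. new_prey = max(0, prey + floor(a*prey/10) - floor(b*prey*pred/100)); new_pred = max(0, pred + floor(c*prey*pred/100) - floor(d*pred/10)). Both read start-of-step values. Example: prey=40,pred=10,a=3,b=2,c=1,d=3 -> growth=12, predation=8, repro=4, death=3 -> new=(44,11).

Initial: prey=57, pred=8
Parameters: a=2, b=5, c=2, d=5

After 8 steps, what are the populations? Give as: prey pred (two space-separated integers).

Step 1: prey: 57+11-22=46; pred: 8+9-4=13
Step 2: prey: 46+9-29=26; pred: 13+11-6=18
Step 3: prey: 26+5-23=8; pred: 18+9-9=18
Step 4: prey: 8+1-7=2; pred: 18+2-9=11
Step 5: prey: 2+0-1=1; pred: 11+0-5=6
Step 6: prey: 1+0-0=1; pred: 6+0-3=3
Step 7: prey: 1+0-0=1; pred: 3+0-1=2
Step 8: prey: 1+0-0=1; pred: 2+0-1=1

Answer: 1 1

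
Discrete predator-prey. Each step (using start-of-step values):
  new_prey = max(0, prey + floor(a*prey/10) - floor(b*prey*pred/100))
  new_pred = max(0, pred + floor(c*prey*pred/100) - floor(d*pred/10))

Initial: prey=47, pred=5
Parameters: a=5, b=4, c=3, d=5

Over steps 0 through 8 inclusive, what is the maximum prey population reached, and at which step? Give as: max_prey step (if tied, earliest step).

Step 1: prey: 47+23-9=61; pred: 5+7-2=10
Step 2: prey: 61+30-24=67; pred: 10+18-5=23
Step 3: prey: 67+33-61=39; pred: 23+46-11=58
Step 4: prey: 39+19-90=0; pred: 58+67-29=96
Step 5: prey: 0+0-0=0; pred: 96+0-48=48
Step 6: prey: 0+0-0=0; pred: 48+0-24=24
Step 7: prey: 0+0-0=0; pred: 24+0-12=12
Step 8: prey: 0+0-0=0; pred: 12+0-6=6
Max prey = 67 at step 2

Answer: 67 2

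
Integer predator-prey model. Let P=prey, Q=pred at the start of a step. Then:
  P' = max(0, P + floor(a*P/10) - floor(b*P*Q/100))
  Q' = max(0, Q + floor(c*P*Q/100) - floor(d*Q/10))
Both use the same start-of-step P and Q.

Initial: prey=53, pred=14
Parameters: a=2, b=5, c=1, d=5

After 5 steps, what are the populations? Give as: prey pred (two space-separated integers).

Answer: 8 2

Derivation:
Step 1: prey: 53+10-37=26; pred: 14+7-7=14
Step 2: prey: 26+5-18=13; pred: 14+3-7=10
Step 3: prey: 13+2-6=9; pred: 10+1-5=6
Step 4: prey: 9+1-2=8; pred: 6+0-3=3
Step 5: prey: 8+1-1=8; pred: 3+0-1=2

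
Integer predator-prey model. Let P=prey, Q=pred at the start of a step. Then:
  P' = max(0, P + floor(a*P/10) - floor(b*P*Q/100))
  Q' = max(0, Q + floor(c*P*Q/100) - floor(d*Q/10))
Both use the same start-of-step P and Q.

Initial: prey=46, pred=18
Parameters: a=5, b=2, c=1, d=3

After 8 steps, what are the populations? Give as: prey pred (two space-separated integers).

Step 1: prey: 46+23-16=53; pred: 18+8-5=21
Step 2: prey: 53+26-22=57; pred: 21+11-6=26
Step 3: prey: 57+28-29=56; pred: 26+14-7=33
Step 4: prey: 56+28-36=48; pred: 33+18-9=42
Step 5: prey: 48+24-40=32; pred: 42+20-12=50
Step 6: prey: 32+16-32=16; pred: 50+16-15=51
Step 7: prey: 16+8-16=8; pred: 51+8-15=44
Step 8: prey: 8+4-7=5; pred: 44+3-13=34

Answer: 5 34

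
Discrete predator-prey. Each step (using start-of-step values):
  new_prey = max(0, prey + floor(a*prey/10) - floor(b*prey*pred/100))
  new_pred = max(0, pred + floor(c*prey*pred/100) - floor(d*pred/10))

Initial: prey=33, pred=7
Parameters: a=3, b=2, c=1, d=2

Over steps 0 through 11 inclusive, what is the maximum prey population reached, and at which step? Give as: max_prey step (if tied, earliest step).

Step 1: prey: 33+9-4=38; pred: 7+2-1=8
Step 2: prey: 38+11-6=43; pred: 8+3-1=10
Step 3: prey: 43+12-8=47; pred: 10+4-2=12
Step 4: prey: 47+14-11=50; pred: 12+5-2=15
Step 5: prey: 50+15-15=50; pred: 15+7-3=19
Step 6: prey: 50+15-19=46; pred: 19+9-3=25
Step 7: prey: 46+13-23=36; pred: 25+11-5=31
Step 8: prey: 36+10-22=24; pred: 31+11-6=36
Step 9: prey: 24+7-17=14; pred: 36+8-7=37
Step 10: prey: 14+4-10=8; pred: 37+5-7=35
Step 11: prey: 8+2-5=5; pred: 35+2-7=30
Max prey = 50 at step 4

Answer: 50 4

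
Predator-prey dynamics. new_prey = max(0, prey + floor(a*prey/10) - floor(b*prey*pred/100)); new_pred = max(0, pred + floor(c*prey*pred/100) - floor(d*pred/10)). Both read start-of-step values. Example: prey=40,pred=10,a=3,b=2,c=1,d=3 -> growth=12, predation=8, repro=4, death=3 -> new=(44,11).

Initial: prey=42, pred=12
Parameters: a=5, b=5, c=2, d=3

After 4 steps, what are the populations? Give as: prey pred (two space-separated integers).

Step 1: prey: 42+21-25=38; pred: 12+10-3=19
Step 2: prey: 38+19-36=21; pred: 19+14-5=28
Step 3: prey: 21+10-29=2; pred: 28+11-8=31
Step 4: prey: 2+1-3=0; pred: 31+1-9=23

Answer: 0 23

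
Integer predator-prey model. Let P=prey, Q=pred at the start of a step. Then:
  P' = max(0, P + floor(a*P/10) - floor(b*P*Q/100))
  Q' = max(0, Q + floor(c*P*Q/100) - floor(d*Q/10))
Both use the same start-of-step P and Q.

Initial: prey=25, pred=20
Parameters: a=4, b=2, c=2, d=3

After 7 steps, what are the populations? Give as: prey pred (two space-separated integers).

Answer: 5 26

Derivation:
Step 1: prey: 25+10-10=25; pred: 20+10-6=24
Step 2: prey: 25+10-12=23; pred: 24+12-7=29
Step 3: prey: 23+9-13=19; pred: 29+13-8=34
Step 4: prey: 19+7-12=14; pred: 34+12-10=36
Step 5: prey: 14+5-10=9; pred: 36+10-10=36
Step 6: prey: 9+3-6=6; pred: 36+6-10=32
Step 7: prey: 6+2-3=5; pred: 32+3-9=26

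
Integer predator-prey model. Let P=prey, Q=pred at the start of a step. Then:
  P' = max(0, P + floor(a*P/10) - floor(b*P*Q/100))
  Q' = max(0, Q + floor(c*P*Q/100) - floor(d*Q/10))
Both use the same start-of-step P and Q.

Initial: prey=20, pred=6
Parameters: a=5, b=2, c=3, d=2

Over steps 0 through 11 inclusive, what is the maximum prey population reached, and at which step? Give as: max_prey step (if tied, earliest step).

Answer: 48 3

Derivation:
Step 1: prey: 20+10-2=28; pred: 6+3-1=8
Step 2: prey: 28+14-4=38; pred: 8+6-1=13
Step 3: prey: 38+19-9=48; pred: 13+14-2=25
Step 4: prey: 48+24-24=48; pred: 25+36-5=56
Step 5: prey: 48+24-53=19; pred: 56+80-11=125
Step 6: prey: 19+9-47=0; pred: 125+71-25=171
Step 7: prey: 0+0-0=0; pred: 171+0-34=137
Step 8: prey: 0+0-0=0; pred: 137+0-27=110
Step 9: prey: 0+0-0=0; pred: 110+0-22=88
Step 10: prey: 0+0-0=0; pred: 88+0-17=71
Step 11: prey: 0+0-0=0; pred: 71+0-14=57
Max prey = 48 at step 3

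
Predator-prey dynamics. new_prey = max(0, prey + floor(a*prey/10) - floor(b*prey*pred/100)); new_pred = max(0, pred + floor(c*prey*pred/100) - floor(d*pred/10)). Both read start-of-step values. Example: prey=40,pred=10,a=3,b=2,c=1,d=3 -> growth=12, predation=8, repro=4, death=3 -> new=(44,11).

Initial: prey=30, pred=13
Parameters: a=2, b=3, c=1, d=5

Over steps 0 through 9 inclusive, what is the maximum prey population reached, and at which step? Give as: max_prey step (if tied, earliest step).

Step 1: prey: 30+6-11=25; pred: 13+3-6=10
Step 2: prey: 25+5-7=23; pred: 10+2-5=7
Step 3: prey: 23+4-4=23; pred: 7+1-3=5
Step 4: prey: 23+4-3=24; pred: 5+1-2=4
Step 5: prey: 24+4-2=26; pred: 4+0-2=2
Step 6: prey: 26+5-1=30; pred: 2+0-1=1
Step 7: prey: 30+6-0=36; pred: 1+0-0=1
Step 8: prey: 36+7-1=42; pred: 1+0-0=1
Step 9: prey: 42+8-1=49; pred: 1+0-0=1
Max prey = 49 at step 9

Answer: 49 9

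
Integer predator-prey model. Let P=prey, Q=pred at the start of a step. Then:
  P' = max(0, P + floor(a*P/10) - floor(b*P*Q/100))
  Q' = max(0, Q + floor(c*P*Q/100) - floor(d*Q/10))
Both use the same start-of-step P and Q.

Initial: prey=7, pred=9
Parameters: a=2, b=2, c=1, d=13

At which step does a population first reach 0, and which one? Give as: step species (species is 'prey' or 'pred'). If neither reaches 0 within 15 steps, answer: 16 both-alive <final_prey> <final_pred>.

Step 1: prey: 7+1-1=7; pred: 9+0-11=0
First extinction: pred at step 1

Answer: 1 pred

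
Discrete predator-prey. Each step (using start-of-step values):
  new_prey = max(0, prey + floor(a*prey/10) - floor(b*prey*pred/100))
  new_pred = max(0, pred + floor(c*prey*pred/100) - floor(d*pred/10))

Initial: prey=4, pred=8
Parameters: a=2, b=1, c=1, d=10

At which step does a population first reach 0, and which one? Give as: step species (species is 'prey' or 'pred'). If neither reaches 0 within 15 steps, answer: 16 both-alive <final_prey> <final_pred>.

Answer: 1 pred

Derivation:
Step 1: prey: 4+0-0=4; pred: 8+0-8=0
First extinction: pred at step 1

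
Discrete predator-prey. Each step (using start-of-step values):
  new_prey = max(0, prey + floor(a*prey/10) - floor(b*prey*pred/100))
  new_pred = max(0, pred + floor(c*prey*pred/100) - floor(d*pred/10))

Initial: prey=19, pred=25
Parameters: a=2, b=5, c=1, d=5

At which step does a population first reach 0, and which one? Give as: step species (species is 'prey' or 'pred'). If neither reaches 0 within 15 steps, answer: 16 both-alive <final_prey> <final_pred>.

Answer: 1 prey

Derivation:
Step 1: prey: 19+3-23=0; pred: 25+4-12=17
First extinction: prey at step 1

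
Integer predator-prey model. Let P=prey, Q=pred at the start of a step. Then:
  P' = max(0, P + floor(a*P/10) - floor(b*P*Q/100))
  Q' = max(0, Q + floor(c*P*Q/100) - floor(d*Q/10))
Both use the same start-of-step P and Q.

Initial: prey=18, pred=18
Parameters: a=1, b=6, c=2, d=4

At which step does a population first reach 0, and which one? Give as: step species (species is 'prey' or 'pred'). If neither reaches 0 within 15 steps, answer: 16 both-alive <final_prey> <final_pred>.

Answer: 1 prey

Derivation:
Step 1: prey: 18+1-19=0; pred: 18+6-7=17
First extinction: prey at step 1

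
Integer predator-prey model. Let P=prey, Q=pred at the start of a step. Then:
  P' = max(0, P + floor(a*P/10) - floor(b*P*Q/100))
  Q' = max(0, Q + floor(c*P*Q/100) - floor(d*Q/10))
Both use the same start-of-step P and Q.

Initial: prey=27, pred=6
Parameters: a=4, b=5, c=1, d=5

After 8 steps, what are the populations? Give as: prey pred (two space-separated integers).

Step 1: prey: 27+10-8=29; pred: 6+1-3=4
Step 2: prey: 29+11-5=35; pred: 4+1-2=3
Step 3: prey: 35+14-5=44; pred: 3+1-1=3
Step 4: prey: 44+17-6=55; pred: 3+1-1=3
Step 5: prey: 55+22-8=69; pred: 3+1-1=3
Step 6: prey: 69+27-10=86; pred: 3+2-1=4
Step 7: prey: 86+34-17=103; pred: 4+3-2=5
Step 8: prey: 103+41-25=119; pred: 5+5-2=8

Answer: 119 8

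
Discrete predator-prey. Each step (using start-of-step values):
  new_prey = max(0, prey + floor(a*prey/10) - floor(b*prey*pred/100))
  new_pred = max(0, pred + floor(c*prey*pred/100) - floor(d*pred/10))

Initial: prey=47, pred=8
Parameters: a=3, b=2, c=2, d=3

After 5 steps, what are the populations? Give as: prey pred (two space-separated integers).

Step 1: prey: 47+14-7=54; pred: 8+7-2=13
Step 2: prey: 54+16-14=56; pred: 13+14-3=24
Step 3: prey: 56+16-26=46; pred: 24+26-7=43
Step 4: prey: 46+13-39=20; pred: 43+39-12=70
Step 5: prey: 20+6-28=0; pred: 70+28-21=77

Answer: 0 77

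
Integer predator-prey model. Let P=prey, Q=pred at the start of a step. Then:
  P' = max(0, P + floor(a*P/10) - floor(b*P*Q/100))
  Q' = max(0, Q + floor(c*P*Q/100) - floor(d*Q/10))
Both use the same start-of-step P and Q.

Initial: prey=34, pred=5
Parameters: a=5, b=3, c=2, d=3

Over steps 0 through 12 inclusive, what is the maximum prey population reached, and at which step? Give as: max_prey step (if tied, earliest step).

Step 1: prey: 34+17-5=46; pred: 5+3-1=7
Step 2: prey: 46+23-9=60; pred: 7+6-2=11
Step 3: prey: 60+30-19=71; pred: 11+13-3=21
Step 4: prey: 71+35-44=62; pred: 21+29-6=44
Step 5: prey: 62+31-81=12; pred: 44+54-13=85
Step 6: prey: 12+6-30=0; pred: 85+20-25=80
Step 7: prey: 0+0-0=0; pred: 80+0-24=56
Step 8: prey: 0+0-0=0; pred: 56+0-16=40
Step 9: prey: 0+0-0=0; pred: 40+0-12=28
Step 10: prey: 0+0-0=0; pred: 28+0-8=20
Step 11: prey: 0+0-0=0; pred: 20+0-6=14
Step 12: prey: 0+0-0=0; pred: 14+0-4=10
Max prey = 71 at step 3

Answer: 71 3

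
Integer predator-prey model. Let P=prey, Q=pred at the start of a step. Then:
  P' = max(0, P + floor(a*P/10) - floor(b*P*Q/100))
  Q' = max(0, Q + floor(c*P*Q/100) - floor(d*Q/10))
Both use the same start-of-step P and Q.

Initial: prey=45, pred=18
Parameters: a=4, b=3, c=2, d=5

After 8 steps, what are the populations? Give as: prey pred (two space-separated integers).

Step 1: prey: 45+18-24=39; pred: 18+16-9=25
Step 2: prey: 39+15-29=25; pred: 25+19-12=32
Step 3: prey: 25+10-24=11; pred: 32+16-16=32
Step 4: prey: 11+4-10=5; pred: 32+7-16=23
Step 5: prey: 5+2-3=4; pred: 23+2-11=14
Step 6: prey: 4+1-1=4; pred: 14+1-7=8
Step 7: prey: 4+1-0=5; pred: 8+0-4=4
Step 8: prey: 5+2-0=7; pred: 4+0-2=2

Answer: 7 2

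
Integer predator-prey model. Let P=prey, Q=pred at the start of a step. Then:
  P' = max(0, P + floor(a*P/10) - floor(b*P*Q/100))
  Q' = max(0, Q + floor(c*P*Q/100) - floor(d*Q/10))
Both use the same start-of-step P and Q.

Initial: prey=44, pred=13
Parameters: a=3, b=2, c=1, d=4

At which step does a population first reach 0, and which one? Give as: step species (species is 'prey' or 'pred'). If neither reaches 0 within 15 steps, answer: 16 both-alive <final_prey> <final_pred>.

Step 1: prey: 44+13-11=46; pred: 13+5-5=13
Step 2: prey: 46+13-11=48; pred: 13+5-5=13
Step 3: prey: 48+14-12=50; pred: 13+6-5=14
Step 4: prey: 50+15-14=51; pred: 14+7-5=16
Step 5: prey: 51+15-16=50; pred: 16+8-6=18
Step 6: prey: 50+15-18=47; pred: 18+9-7=20
Step 7: prey: 47+14-18=43; pred: 20+9-8=21
Step 8: prey: 43+12-18=37; pred: 21+9-8=22
Step 9: prey: 37+11-16=32; pred: 22+8-8=22
Step 10: prey: 32+9-14=27; pred: 22+7-8=21
Step 11: prey: 27+8-11=24; pred: 21+5-8=18
Step 12: prey: 24+7-8=23; pred: 18+4-7=15
Step 13: prey: 23+6-6=23; pred: 15+3-6=12
Step 14: prey: 23+6-5=24; pred: 12+2-4=10
Step 15: prey: 24+7-4=27; pred: 10+2-4=8
No extinction within 15 steps

Answer: 16 both-alive 27 8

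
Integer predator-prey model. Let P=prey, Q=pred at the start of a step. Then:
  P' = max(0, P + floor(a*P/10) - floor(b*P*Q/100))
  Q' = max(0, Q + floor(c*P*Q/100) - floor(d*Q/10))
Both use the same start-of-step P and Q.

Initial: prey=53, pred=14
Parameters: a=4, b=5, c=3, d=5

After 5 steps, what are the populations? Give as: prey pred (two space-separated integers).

Answer: 0 6

Derivation:
Step 1: prey: 53+21-37=37; pred: 14+22-7=29
Step 2: prey: 37+14-53=0; pred: 29+32-14=47
Step 3: prey: 0+0-0=0; pred: 47+0-23=24
Step 4: prey: 0+0-0=0; pred: 24+0-12=12
Step 5: prey: 0+0-0=0; pred: 12+0-6=6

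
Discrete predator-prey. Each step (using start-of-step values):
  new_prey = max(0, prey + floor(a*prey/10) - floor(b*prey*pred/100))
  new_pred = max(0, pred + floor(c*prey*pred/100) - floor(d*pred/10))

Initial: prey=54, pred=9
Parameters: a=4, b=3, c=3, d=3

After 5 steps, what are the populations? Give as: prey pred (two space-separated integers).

Step 1: prey: 54+21-14=61; pred: 9+14-2=21
Step 2: prey: 61+24-38=47; pred: 21+38-6=53
Step 3: prey: 47+18-74=0; pred: 53+74-15=112
Step 4: prey: 0+0-0=0; pred: 112+0-33=79
Step 5: prey: 0+0-0=0; pred: 79+0-23=56

Answer: 0 56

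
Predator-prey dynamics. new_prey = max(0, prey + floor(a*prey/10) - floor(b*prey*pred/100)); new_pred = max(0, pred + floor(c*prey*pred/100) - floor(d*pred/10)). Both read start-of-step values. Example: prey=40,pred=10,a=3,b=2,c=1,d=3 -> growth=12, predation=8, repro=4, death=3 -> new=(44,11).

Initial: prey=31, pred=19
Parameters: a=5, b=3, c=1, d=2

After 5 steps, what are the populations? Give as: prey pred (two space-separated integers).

Step 1: prey: 31+15-17=29; pred: 19+5-3=21
Step 2: prey: 29+14-18=25; pred: 21+6-4=23
Step 3: prey: 25+12-17=20; pred: 23+5-4=24
Step 4: prey: 20+10-14=16; pred: 24+4-4=24
Step 5: prey: 16+8-11=13; pred: 24+3-4=23

Answer: 13 23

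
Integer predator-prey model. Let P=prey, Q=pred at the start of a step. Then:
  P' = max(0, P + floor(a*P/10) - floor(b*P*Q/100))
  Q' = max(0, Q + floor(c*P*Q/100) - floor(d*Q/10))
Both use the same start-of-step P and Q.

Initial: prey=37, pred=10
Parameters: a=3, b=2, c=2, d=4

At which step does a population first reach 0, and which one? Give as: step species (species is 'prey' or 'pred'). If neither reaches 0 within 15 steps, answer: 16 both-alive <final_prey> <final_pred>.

Answer: 16 both-alive 2 2

Derivation:
Step 1: prey: 37+11-7=41; pred: 10+7-4=13
Step 2: prey: 41+12-10=43; pred: 13+10-5=18
Step 3: prey: 43+12-15=40; pred: 18+15-7=26
Step 4: prey: 40+12-20=32; pred: 26+20-10=36
Step 5: prey: 32+9-23=18; pred: 36+23-14=45
Step 6: prey: 18+5-16=7; pred: 45+16-18=43
Step 7: prey: 7+2-6=3; pred: 43+6-17=32
Step 8: prey: 3+0-1=2; pred: 32+1-12=21
Step 9: prey: 2+0-0=2; pred: 21+0-8=13
Step 10: prey: 2+0-0=2; pred: 13+0-5=8
Step 11: prey: 2+0-0=2; pred: 8+0-3=5
Step 12: prey: 2+0-0=2; pred: 5+0-2=3
Step 13: prey: 2+0-0=2; pred: 3+0-1=2
Step 14: prey: 2+0-0=2; pred: 2+0-0=2
Steps 15-15: state stable at prey=2, pred=2 (no change)
No extinction within 15 steps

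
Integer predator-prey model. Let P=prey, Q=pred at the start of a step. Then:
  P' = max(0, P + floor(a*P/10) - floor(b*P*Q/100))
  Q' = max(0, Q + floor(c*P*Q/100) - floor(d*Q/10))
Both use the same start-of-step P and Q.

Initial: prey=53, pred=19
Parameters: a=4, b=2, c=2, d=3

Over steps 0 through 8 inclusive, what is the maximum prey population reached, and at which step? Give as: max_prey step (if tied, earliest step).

Answer: 54 1

Derivation:
Step 1: prey: 53+21-20=54; pred: 19+20-5=34
Step 2: prey: 54+21-36=39; pred: 34+36-10=60
Step 3: prey: 39+15-46=8; pred: 60+46-18=88
Step 4: prey: 8+3-14=0; pred: 88+14-26=76
Step 5: prey: 0+0-0=0; pred: 76+0-22=54
Step 6: prey: 0+0-0=0; pred: 54+0-16=38
Step 7: prey: 0+0-0=0; pred: 38+0-11=27
Step 8: prey: 0+0-0=0; pred: 27+0-8=19
Max prey = 54 at step 1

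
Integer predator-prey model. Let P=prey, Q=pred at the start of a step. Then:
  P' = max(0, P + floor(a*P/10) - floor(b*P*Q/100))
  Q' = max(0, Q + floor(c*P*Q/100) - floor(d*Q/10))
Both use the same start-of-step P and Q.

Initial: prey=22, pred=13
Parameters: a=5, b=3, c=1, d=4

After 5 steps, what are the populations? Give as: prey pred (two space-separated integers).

Answer: 65 8

Derivation:
Step 1: prey: 22+11-8=25; pred: 13+2-5=10
Step 2: prey: 25+12-7=30; pred: 10+2-4=8
Step 3: prey: 30+15-7=38; pred: 8+2-3=7
Step 4: prey: 38+19-7=50; pred: 7+2-2=7
Step 5: prey: 50+25-10=65; pred: 7+3-2=8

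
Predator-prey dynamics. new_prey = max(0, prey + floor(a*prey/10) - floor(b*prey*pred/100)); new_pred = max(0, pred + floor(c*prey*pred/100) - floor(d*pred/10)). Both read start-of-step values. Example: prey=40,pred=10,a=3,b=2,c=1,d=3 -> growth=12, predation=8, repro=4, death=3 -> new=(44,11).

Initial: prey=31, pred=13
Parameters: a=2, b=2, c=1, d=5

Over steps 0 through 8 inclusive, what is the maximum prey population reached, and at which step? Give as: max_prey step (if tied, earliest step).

Answer: 48 8

Derivation:
Step 1: prey: 31+6-8=29; pred: 13+4-6=11
Step 2: prey: 29+5-6=28; pred: 11+3-5=9
Step 3: prey: 28+5-5=28; pred: 9+2-4=7
Step 4: prey: 28+5-3=30; pred: 7+1-3=5
Step 5: prey: 30+6-3=33; pred: 5+1-2=4
Step 6: prey: 33+6-2=37; pred: 4+1-2=3
Step 7: prey: 37+7-2=42; pred: 3+1-1=3
Step 8: prey: 42+8-2=48; pred: 3+1-1=3
Max prey = 48 at step 8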